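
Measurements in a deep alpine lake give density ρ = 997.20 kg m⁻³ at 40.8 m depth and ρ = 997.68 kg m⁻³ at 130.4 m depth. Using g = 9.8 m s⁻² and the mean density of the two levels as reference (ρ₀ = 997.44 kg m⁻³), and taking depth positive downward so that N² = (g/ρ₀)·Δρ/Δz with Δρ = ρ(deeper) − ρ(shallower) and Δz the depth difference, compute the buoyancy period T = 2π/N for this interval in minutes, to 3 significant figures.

Δρ = 997.68 − 997.20 = 0.48 kg m⁻³ over Δz = 130.4 − 40.8 = 89.6 m.
N² = (9.8/997.44) × (0.48/89.6) = 5.2635 × 10⁻⁵ s⁻².
N = √(5.2635 × 10⁻⁵) = 7.2550 × 10⁻³ rad s⁻¹, so T = 2π/N = 866.05 s = 14.434 min ≈ 14.4 min.

14.4 min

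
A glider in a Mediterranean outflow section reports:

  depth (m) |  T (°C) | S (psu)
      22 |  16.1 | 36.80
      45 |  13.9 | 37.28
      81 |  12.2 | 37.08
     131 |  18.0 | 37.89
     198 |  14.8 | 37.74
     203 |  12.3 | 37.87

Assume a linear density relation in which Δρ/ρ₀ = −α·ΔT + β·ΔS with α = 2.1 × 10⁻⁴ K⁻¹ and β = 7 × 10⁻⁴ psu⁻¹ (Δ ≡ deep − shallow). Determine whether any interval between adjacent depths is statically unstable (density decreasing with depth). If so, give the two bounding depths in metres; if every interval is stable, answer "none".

81–131 m

Evaluate Δρ/ρ₀ = −αΔT + βΔS across each adjacent pair:
  22–45 m: −αΔT+βΔS = −(2.1 × 10⁻⁴)(-2.2)+(7 × 10⁻⁴)(+0.48) = 8.0 × 10⁻⁴ → stable
  45–81 m: −αΔT+βΔS = −(2.1 × 10⁻⁴)(-1.7)+(7 × 10⁻⁴)(-0.20) = 2.2 × 10⁻⁴ → stable
  81–131 m: −αΔT+βΔS = −(2.1 × 10⁻⁴)(+5.8)+(7 × 10⁻⁴)(+0.81) = -6.5 × 10⁻⁴ → UNSTABLE
  131–198 m: −αΔT+βΔS = −(2.1 × 10⁻⁴)(-3.2)+(7 × 10⁻⁴)(-0.15) = 5.7 × 10⁻⁴ → stable
  198–203 m: −αΔT+βΔS = −(2.1 × 10⁻⁴)(-2.5)+(7 × 10⁻⁴)(+0.13) = 6.2 × 10⁻⁴ → stable
The 81–131 m interval has Δρ < 0: lighter water underlies denser water.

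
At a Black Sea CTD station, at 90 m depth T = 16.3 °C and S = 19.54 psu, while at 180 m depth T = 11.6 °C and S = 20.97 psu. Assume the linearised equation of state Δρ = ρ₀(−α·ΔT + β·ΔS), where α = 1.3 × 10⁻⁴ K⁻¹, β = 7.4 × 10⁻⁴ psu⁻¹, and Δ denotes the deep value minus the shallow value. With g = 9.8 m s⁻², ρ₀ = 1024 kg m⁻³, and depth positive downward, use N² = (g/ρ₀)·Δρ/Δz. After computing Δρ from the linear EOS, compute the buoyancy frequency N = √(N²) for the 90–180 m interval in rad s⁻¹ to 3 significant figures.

0.0135 rad s⁻¹

ΔT = -4.7 K, ΔS = +1.43 psu (deep − shallow).
Δρ/ρ₀ = −αΔT + βΔS = 6.11 × 10⁻⁴ + 1.0582 × 10⁻³ = 1.6692 × 10⁻³, so Δρ ≈ 1.709 kg m⁻³.
N² = (g/ρ₀)·Δρ/Δz = g·(Δρ/ρ₀)/Δz = 9.8 × 1.6692 × 10⁻³ / 90 = 1.8176 × 10⁻⁴ s⁻².
N = √(1.8176 × 10⁻⁴) = 0.013482 rad s⁻¹ ≈ 0.0135 rad s⁻¹.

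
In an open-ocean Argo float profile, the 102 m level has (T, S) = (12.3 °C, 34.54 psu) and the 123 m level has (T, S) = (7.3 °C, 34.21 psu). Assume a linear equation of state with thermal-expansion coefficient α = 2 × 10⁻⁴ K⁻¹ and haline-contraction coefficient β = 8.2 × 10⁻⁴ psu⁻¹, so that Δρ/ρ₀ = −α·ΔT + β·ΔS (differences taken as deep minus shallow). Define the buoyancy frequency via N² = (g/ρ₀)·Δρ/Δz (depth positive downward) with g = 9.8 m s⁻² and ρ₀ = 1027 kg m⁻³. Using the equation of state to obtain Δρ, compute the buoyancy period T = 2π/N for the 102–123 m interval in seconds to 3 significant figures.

341 s

ΔT = -5.0 K, ΔS = -0.33 psu (deep − shallow).
Δρ/ρ₀ = −αΔT + βΔS = 1.00 × 10⁻³ − 2.706 × 10⁻⁴ = 7.294 × 10⁻⁴, so Δρ ≈ 0.7491 kg m⁻³.
N² = (g/ρ₀)·Δρ/Δz = g·(Δρ/ρ₀)/Δz = 9.8 × 7.294 × 10⁻⁴ / 21 = 3.4039 × 10⁻⁴ s⁻².
N = √(3.4039 × 10⁻⁴) = 0.018450 rad s⁻¹ → T = 2π/N = 340.55 s ≈ 341 s.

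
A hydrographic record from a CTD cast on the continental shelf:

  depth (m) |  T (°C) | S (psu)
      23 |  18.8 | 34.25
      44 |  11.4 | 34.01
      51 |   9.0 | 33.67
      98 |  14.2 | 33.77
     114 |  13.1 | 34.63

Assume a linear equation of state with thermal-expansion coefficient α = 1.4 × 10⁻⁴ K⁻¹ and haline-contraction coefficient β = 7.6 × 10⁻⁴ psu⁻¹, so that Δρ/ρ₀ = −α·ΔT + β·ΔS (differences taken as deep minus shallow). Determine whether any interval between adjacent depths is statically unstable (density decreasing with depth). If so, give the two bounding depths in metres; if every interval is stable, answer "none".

Evaluate Δρ/ρ₀ = −αΔT + βΔS across each adjacent pair:
  23–44 m: −αΔT+βΔS = −(1.4 × 10⁻⁴)(-7.4)+(7.6 × 10⁻⁴)(-0.24) = 8.5 × 10⁻⁴ → stable
  44–51 m: −αΔT+βΔS = −(1.4 × 10⁻⁴)(-2.4)+(7.6 × 10⁻⁴)(-0.34) = 7.8 × 10⁻⁵ → stable
  51–98 m: −αΔT+βΔS = −(1.4 × 10⁻⁴)(+5.2)+(7.6 × 10⁻⁴)(+0.10) = -6.5 × 10⁻⁴ → UNSTABLE
  98–114 m: −αΔT+βΔS = −(1.4 × 10⁻⁴)(-1.1)+(7.6 × 10⁻⁴)(+0.86) = 8.1 × 10⁻⁴ → stable
The 51–98 m interval has Δρ < 0: lighter water underlies denser water.

51–98 m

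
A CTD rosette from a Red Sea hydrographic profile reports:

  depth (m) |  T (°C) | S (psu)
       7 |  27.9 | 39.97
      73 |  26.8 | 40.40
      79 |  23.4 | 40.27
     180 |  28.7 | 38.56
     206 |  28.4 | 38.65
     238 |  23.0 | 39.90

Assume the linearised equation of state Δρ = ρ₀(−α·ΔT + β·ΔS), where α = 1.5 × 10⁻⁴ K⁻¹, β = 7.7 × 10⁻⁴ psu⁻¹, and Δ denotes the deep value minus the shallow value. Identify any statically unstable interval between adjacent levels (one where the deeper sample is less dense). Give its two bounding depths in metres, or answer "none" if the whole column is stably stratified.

79–180 m

Evaluate Δρ/ρ₀ = −αΔT + βΔS across each adjacent pair:
  7–73 m: −αΔT+βΔS = −(1.5 × 10⁻⁴)(-1.1)+(7.7 × 10⁻⁴)(+0.43) = 5.0 × 10⁻⁴ → stable
  73–79 m: −αΔT+βΔS = −(1.5 × 10⁻⁴)(-3.4)+(7.7 × 10⁻⁴)(-0.13) = 4.1 × 10⁻⁴ → stable
  79–180 m: −αΔT+βΔS = −(1.5 × 10⁻⁴)(+5.3)+(7.7 × 10⁻⁴)(-1.71) = -2.1 × 10⁻³ → UNSTABLE
  180–206 m: −αΔT+βΔS = −(1.5 × 10⁻⁴)(-0.3)+(7.7 × 10⁻⁴)(+0.09) = 1.1 × 10⁻⁴ → stable
  206–238 m: −αΔT+βΔS = −(1.5 × 10⁻⁴)(-5.4)+(7.7 × 10⁻⁴)(+1.25) = 1.8 × 10⁻³ → stable
The 79–180 m interval has Δρ < 0: lighter water underlies denser water.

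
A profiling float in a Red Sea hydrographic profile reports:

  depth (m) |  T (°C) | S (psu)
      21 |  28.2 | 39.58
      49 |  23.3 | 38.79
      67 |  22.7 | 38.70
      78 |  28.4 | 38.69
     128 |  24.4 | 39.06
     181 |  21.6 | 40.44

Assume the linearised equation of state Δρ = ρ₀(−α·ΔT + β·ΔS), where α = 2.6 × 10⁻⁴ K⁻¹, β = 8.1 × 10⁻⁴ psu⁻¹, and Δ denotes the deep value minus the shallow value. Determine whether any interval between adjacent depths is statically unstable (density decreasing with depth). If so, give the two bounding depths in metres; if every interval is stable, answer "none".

67–78 m

Evaluate Δρ/ρ₀ = −αΔT + βΔS across each adjacent pair:
  21–49 m: −αΔT+βΔS = −(2.6 × 10⁻⁴)(-4.9)+(8.1 × 10⁻⁴)(-0.79) = 6.3 × 10⁻⁴ → stable
  49–67 m: −αΔT+βΔS = −(2.6 × 10⁻⁴)(-0.6)+(8.1 × 10⁻⁴)(-0.09) = 8.3 × 10⁻⁵ → stable
  67–78 m: −αΔT+βΔS = −(2.6 × 10⁻⁴)(+5.7)+(8.1 × 10⁻⁴)(-0.01) = -1.5 × 10⁻³ → UNSTABLE
  78–128 m: −αΔT+βΔS = −(2.6 × 10⁻⁴)(-4.0)+(8.1 × 10⁻⁴)(+0.37) = 1.3 × 10⁻³ → stable
  128–181 m: −αΔT+βΔS = −(2.6 × 10⁻⁴)(-2.8)+(8.1 × 10⁻⁴)(+1.38) = 1.8 × 10⁻³ → stable
The 67–78 m interval has Δρ < 0: lighter water underlies denser water.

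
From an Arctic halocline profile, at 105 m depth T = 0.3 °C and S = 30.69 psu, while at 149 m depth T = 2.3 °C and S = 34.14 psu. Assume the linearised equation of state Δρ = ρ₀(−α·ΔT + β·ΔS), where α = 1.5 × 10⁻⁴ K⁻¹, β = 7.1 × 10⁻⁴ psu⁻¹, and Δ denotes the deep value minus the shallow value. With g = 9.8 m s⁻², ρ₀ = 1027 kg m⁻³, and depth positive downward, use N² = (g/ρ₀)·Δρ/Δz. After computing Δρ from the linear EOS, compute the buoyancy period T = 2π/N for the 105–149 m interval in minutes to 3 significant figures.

4.79 min

ΔT = +2.0 K, ΔS = +3.45 psu (deep − shallow).
Δρ/ρ₀ = −αΔT + βΔS = -3.00 × 10⁻⁴ + 2.4495 × 10⁻³ = 2.1495 × 10⁻³, so Δρ ≈ 2.208 kg m⁻³.
N² = (g/ρ₀)·Δρ/Δz = g·(Δρ/ρ₀)/Δz = 9.8 × 2.1495 × 10⁻³ / 44 = 4.7875 × 10⁻⁴ s⁻².
N = √(4.7875 × 10⁻⁴) = 0.021880 rad s⁻¹ → T = 2π/N = 287.17 s = 4.7862 min ≈ 4.79 min.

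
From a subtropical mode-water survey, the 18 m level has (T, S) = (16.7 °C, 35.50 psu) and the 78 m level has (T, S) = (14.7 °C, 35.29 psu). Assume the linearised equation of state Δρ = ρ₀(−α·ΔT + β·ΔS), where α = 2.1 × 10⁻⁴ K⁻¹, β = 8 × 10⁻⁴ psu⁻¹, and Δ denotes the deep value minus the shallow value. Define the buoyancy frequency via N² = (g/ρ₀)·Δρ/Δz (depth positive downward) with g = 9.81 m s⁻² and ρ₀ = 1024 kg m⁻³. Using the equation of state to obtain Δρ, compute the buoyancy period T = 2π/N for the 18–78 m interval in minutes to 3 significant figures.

ΔT = -2.0 K, ΔS = -0.21 psu (deep − shallow).
Δρ/ρ₀ = −αΔT + βΔS = 4.20 × 10⁻⁴ − 1.68 × 10⁻⁴ = 2.52 × 10⁻⁴, so Δρ ≈ 0.2580 kg m⁻³.
N² = (g/ρ₀)·Δρ/Δz = g·(Δρ/ρ₀)/Δz = 9.81 × 2.52 × 10⁻⁴ / 60 = 4.1202 × 10⁻⁵ s⁻².
N = √(4.1202 × 10⁻⁵) = 6.4189 × 10⁻³ rad s⁻¹ → T = 2π/N = 978.86 s = 16.314 min ≈ 16.3 min.

16.3 min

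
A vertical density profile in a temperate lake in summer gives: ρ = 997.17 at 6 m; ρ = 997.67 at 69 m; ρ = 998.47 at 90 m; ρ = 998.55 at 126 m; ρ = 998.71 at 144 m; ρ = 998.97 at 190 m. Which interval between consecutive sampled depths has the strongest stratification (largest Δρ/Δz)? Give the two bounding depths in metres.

69–90 m

Compute the density gradient over each adjacent pair:
  6–69 m: Δρ/Δz = 0.50/63 = 7.9 × 10⁻³ kg m⁻⁴
  69–90 m: Δρ/Δz = 0.80/21 = 0.038 kg m⁻⁴
  90–126 m: Δρ/Δz = 0.08/36 = 2.2 × 10⁻³ kg m⁻⁴
  126–144 m: Δρ/Δz = 0.16/18 = 8.9 × 10⁻³ kg m⁻⁴
  144–190 m: Δρ/Δz = 0.26/46 = 5.7 × 10⁻³ kg m⁻⁴
The largest gradient is in the 69–90 m interval — the pycnocline.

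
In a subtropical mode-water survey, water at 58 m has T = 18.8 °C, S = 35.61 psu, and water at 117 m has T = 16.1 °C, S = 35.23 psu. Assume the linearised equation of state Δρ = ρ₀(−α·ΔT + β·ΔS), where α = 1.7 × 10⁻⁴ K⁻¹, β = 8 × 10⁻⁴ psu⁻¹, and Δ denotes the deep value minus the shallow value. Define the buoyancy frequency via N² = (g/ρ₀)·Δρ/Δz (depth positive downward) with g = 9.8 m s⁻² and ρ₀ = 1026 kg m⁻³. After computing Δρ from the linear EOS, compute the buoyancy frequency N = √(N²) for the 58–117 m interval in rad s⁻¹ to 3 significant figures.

ΔT = -2.7 K, ΔS = -0.38 psu (deep − shallow).
Δρ/ρ₀ = −αΔT + βΔS = 4.59 × 10⁻⁴ − 3.04 × 10⁻⁴ = 1.55 × 10⁻⁴, so Δρ ≈ 0.1590 kg m⁻³.
N² = (g/ρ₀)·Δρ/Δz = g·(Δρ/ρ₀)/Δz = 9.8 × 1.55 × 10⁻⁴ / 59 = 2.5746 × 10⁻⁵ s⁻².
N = √(2.5746 × 10⁻⁵) = 5.0741 × 10⁻³ rad s⁻¹ ≈ 5.07 × 10⁻³ rad s⁻¹.

5.07 × 10⁻³ rad s⁻¹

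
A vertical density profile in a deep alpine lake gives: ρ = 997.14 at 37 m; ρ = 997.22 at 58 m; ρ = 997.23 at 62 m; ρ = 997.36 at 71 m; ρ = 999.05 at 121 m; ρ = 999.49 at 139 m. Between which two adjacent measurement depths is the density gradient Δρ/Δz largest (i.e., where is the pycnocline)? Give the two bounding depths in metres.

71–121 m

Compute the density gradient over each adjacent pair:
  37–58 m: Δρ/Δz = 0.08/21 = 3.8 × 10⁻³ kg m⁻⁴
  58–62 m: Δρ/Δz = 0.01/4 = 2.5 × 10⁻³ kg m⁻⁴
  62–71 m: Δρ/Δz = 0.13/9 = 0.014 kg m⁻⁴
  71–121 m: Δρ/Δz = 1.69/50 = 0.034 kg m⁻⁴
  121–139 m: Δρ/Δz = 0.44/18 = 0.024 kg m⁻⁴
The largest gradient is in the 71–121 m interval — the pycnocline.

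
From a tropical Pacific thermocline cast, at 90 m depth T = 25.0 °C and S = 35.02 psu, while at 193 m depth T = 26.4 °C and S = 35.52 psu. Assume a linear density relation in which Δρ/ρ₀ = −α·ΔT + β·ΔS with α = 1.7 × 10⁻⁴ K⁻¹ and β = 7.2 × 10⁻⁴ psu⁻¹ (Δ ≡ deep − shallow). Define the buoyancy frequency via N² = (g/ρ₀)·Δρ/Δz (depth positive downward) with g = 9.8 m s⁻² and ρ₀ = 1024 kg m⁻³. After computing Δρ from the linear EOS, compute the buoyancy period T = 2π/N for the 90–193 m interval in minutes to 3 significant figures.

ΔT = +1.4 K, ΔS = +0.50 psu (deep − shallow).
Δρ/ρ₀ = −αΔT + βΔS = -2.38 × 10⁻⁴ + 3.60 × 10⁻⁴ = 1.22 × 10⁻⁴, so Δρ ≈ 0.1249 kg m⁻³.
N² = (g/ρ₀)·Δρ/Δz = g·(Δρ/ρ₀)/Δz = 9.8 × 1.22 × 10⁻⁴ / 103 = 1.1608 × 10⁻⁵ s⁻².
N = √(1.1608 × 10⁻⁵) = 3.4071 × 10⁻³ rad s⁻¹ → T = 2π/N = 1.8441 × 10³ s = 30.735 min ≈ 30.7 min.

30.7 min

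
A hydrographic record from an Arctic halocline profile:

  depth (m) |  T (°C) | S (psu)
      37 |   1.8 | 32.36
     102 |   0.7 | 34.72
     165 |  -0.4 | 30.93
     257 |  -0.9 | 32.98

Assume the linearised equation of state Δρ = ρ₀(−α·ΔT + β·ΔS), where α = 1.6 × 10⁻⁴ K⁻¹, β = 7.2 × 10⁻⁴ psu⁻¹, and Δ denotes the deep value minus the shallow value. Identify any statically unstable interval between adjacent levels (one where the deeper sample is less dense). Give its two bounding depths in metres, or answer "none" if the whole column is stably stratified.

102–165 m

Evaluate Δρ/ρ₀ = −αΔT + βΔS across each adjacent pair:
  37–102 m: −αΔT+βΔS = −(1.6 × 10⁻⁴)(-1.1)+(7.2 × 10⁻⁴)(+2.36) = 1.9 × 10⁻³ → stable
  102–165 m: −αΔT+βΔS = −(1.6 × 10⁻⁴)(-1.1)+(7.2 × 10⁻⁴)(-3.79) = -2.6 × 10⁻³ → UNSTABLE
  165–257 m: −αΔT+βΔS = −(1.6 × 10⁻⁴)(-0.5)+(7.2 × 10⁻⁴)(+2.05) = 1.6 × 10⁻³ → stable
The 102–165 m interval has Δρ < 0: lighter water underlies denser water.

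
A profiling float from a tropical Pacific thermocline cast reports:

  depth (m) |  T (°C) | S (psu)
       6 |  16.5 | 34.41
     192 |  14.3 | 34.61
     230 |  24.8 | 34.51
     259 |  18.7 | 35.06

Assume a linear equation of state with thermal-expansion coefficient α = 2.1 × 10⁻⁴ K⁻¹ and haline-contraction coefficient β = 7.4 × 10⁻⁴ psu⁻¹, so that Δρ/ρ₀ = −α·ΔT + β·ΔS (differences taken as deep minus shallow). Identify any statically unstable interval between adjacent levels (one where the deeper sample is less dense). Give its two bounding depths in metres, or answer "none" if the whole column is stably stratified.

Evaluate Δρ/ρ₀ = −αΔT + βΔS across each adjacent pair:
  6–192 m: −αΔT+βΔS = −(2.1 × 10⁻⁴)(-2.2)+(7.4 × 10⁻⁴)(+0.20) = 6.1 × 10⁻⁴ → stable
  192–230 m: −αΔT+βΔS = −(2.1 × 10⁻⁴)(+10.5)+(7.4 × 10⁻⁴)(-0.10) = -2.3 × 10⁻³ → UNSTABLE
  230–259 m: −αΔT+βΔS = −(2.1 × 10⁻⁴)(-6.1)+(7.4 × 10⁻⁴)(+0.55) = 1.7 × 10⁻³ → stable
The 192–230 m interval has Δρ < 0: lighter water underlies denser water.

192–230 m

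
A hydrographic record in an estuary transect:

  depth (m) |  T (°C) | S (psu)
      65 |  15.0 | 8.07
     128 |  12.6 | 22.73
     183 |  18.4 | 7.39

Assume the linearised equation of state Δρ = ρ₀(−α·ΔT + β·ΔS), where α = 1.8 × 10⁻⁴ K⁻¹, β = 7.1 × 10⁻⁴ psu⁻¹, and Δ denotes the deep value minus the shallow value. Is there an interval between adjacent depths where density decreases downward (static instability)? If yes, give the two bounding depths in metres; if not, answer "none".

128–183 m

Evaluate Δρ/ρ₀ = −αΔT + βΔS across each adjacent pair:
  65–128 m: −αΔT+βΔS = −(1.8 × 10⁻⁴)(-2.4)+(7.1 × 10⁻⁴)(+14.66) = 0.011 → stable
  128–183 m: −αΔT+βΔS = −(1.8 × 10⁻⁴)(+5.8)+(7.1 × 10⁻⁴)(-15.34) = -0.012 → UNSTABLE
The 128–183 m interval has Δρ < 0: lighter water underlies denser water.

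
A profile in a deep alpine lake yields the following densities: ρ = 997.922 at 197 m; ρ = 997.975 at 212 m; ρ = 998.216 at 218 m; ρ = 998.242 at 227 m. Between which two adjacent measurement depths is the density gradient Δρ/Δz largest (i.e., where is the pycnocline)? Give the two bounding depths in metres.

Compute the density gradient over each adjacent pair:
  197–212 m: Δρ/Δz = 0.053/15 = 3.5 × 10⁻³ kg m⁻⁴
  212–218 m: Δρ/Δz = 0.241/6 = 0.040 kg m⁻⁴
  218–227 m: Δρ/Δz = 0.026/9 = 2.9 × 10⁻³ kg m⁻⁴
The largest gradient is in the 212–218 m interval — the pycnocline.

212–218 m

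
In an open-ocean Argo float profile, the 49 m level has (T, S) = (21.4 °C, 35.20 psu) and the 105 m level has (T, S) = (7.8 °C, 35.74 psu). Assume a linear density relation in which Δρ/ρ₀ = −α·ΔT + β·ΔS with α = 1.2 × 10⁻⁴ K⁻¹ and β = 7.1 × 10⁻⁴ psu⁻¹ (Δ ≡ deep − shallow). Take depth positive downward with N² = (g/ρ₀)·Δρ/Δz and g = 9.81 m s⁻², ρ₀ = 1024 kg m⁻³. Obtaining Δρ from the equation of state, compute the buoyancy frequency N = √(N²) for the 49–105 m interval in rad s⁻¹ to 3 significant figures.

ΔT = -13.6 K, ΔS = +0.54 psu (deep − shallow).
Δρ/ρ₀ = −αΔT + βΔS = 1.632 × 10⁻³ + 3.834 × 10⁻⁴ = 2.0154 × 10⁻³, so Δρ ≈ 2.064 kg m⁻³.
N² = (g/ρ₀)·Δρ/Δz = g·(Δρ/ρ₀)/Δz = 9.81 × 2.0154 × 10⁻³ / 56 = 3.5305 × 10⁻⁴ s⁻².
N = √(3.5305 × 10⁻⁴) = 0.018790 rad s⁻¹ ≈ 0.0188 rad s⁻¹.

0.0188 rad s⁻¹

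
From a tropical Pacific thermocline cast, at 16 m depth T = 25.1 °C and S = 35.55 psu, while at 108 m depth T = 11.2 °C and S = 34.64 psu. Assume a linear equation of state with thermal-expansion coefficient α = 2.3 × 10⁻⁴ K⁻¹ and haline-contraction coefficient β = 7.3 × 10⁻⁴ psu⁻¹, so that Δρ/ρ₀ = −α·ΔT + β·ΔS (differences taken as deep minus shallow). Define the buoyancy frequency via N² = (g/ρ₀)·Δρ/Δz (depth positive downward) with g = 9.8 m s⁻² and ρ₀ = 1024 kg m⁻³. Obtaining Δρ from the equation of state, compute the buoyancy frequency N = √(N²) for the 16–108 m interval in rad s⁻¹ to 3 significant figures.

0.0164 rad s⁻¹

ΔT = -13.9 K, ΔS = -0.91 psu (deep − shallow).
Δρ/ρ₀ = −αΔT + βΔS = 3.197 × 10⁻³ − 6.643 × 10⁻⁴ = 2.5327 × 10⁻³, so Δρ ≈ 2.593 kg m⁻³.
N² = (g/ρ₀)·Δρ/Δz = g·(Δρ/ρ₀)/Δz = 9.8 × 2.5327 × 10⁻³ / 92 = 2.6979 × 10⁻⁴ s⁻².
N = √(2.6979 × 10⁻⁴) = 0.016425 rad s⁻¹ ≈ 0.0164 rad s⁻¹.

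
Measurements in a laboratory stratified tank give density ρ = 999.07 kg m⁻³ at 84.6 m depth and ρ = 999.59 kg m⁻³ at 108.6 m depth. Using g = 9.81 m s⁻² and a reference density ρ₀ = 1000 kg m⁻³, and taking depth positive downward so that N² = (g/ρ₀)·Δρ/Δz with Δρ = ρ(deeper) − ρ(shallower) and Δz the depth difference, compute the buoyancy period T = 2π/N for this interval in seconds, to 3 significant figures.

Δρ = 999.59 − 999.07 = 0.52 kg m⁻³ over Δz = 108.6 − 84.6 = 24 m.
N² = (9.81/1000) × (0.52/24) = 2.1255 × 10⁻⁴ s⁻².
N = √(2.1255 × 10⁻⁴) = 0.014579 rad s⁻¹, so T = 2π/N = 430.98 s ≈ 431 s.

431 s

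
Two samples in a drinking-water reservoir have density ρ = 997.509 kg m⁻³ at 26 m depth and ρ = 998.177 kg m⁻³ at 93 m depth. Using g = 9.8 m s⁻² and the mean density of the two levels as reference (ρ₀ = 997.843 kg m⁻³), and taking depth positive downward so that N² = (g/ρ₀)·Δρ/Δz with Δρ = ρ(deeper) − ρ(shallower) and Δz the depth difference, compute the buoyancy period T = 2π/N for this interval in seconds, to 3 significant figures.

Δρ = 998.177 − 997.509 = 0.668 kg m⁻³ over Δz = 93 − 26 = 67 m.
N² = (9.8/997.843) × (0.668/67) = 9.7919 × 10⁻⁵ s⁻².
N = √(9.7919 × 10⁻⁵) = 9.8954 × 10⁻³ rad s⁻¹, so T = 2π/N = 634.96 s ≈ 635 s.

635 s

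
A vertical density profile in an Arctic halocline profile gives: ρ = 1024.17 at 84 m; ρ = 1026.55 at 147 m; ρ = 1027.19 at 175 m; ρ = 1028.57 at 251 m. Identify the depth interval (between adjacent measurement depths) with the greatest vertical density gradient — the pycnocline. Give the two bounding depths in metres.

84–147 m

Compute the density gradient over each adjacent pair:
  84–147 m: Δρ/Δz = 2.38/63 = 0.038 kg m⁻⁴
  147–175 m: Δρ/Δz = 0.64/28 = 0.023 kg m⁻⁴
  175–251 m: Δρ/Δz = 1.38/76 = 0.018 kg m⁻⁴
The largest gradient is in the 84–147 m interval — the pycnocline.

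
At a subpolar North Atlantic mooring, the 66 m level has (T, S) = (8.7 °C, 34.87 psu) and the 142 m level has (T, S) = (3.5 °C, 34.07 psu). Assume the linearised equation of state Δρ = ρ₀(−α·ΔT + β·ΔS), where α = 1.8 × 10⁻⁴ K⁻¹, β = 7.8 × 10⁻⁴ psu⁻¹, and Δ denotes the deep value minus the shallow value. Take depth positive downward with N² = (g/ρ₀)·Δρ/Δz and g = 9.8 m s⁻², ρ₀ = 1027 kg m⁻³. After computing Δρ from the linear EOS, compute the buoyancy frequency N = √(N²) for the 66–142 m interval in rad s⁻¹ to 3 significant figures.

ΔT = -5.2 K, ΔS = -0.80 psu (deep − shallow).
Δρ/ρ₀ = −αΔT + βΔS = 9.36 × 10⁻⁴ − 6.24 × 10⁻⁴ = 3.12 × 10⁻⁴, so Δρ ≈ 0.3204 kg m⁻³.
N² = (g/ρ₀)·Δρ/Δz = g·(Δρ/ρ₀)/Δz = 9.8 × 3.12 × 10⁻⁴ / 76 = 4.0232 × 10⁻⁵ s⁻².
N = √(4.0232 × 10⁻⁵) = 6.3429 × 10⁻³ rad s⁻¹ ≈ 6.34 × 10⁻³ rad s⁻¹.

6.34 × 10⁻³ rad s⁻¹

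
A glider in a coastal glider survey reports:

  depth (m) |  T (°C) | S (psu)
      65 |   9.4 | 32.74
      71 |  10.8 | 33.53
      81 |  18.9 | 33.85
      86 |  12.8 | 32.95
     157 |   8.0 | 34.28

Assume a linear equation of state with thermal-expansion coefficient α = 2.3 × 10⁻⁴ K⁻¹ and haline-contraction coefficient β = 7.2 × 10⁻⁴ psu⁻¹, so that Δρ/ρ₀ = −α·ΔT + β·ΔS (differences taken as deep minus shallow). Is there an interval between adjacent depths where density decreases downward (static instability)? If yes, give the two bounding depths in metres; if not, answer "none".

Evaluate Δρ/ρ₀ = −αΔT + βΔS across each adjacent pair:
  65–71 m: −αΔT+βΔS = −(2.3 × 10⁻⁴)(+1.4)+(7.2 × 10⁻⁴)(+0.79) = 2.5 × 10⁻⁴ → stable
  71–81 m: −αΔT+βΔS = −(2.3 × 10⁻⁴)(+8.1)+(7.2 × 10⁻⁴)(+0.32) = -1.6 × 10⁻³ → UNSTABLE
  81–86 m: −αΔT+βΔS = −(2.3 × 10⁻⁴)(-6.1)+(7.2 × 10⁻⁴)(-0.90) = 7.5 × 10⁻⁴ → stable
  86–157 m: −αΔT+βΔS = −(2.3 × 10⁻⁴)(-4.8)+(7.2 × 10⁻⁴)(+1.33) = 2.1 × 10⁻³ → stable
The 71–81 m interval has Δρ < 0: lighter water underlies denser water.

71–81 m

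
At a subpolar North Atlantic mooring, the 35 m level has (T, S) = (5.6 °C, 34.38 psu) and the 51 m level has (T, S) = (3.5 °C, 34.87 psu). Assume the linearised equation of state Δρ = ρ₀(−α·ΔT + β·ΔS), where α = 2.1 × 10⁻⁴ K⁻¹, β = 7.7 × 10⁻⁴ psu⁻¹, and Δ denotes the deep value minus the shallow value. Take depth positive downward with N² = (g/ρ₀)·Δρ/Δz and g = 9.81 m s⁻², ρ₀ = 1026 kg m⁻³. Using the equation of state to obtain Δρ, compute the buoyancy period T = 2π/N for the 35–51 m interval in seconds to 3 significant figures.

ΔT = -2.1 K, ΔS = +0.49 psu (deep − shallow).
Δρ/ρ₀ = −αΔT + βΔS = 4.41 × 10⁻⁴ + 3.773 × 10⁻⁴ = 8.183 × 10⁻⁴, so Δρ ≈ 0.8396 kg m⁻³.
N² = (g/ρ₀)·Δρ/Δz = g·(Δρ/ρ₀)/Δz = 9.81 × 8.183 × 10⁻⁴ / 16 = 5.0172 × 10⁻⁴ s⁻².
N = √(5.0172 × 10⁻⁴) = 0.022399 rad s⁻¹ → T = 2π/N = 280.51 s ≈ 281 s.

281 s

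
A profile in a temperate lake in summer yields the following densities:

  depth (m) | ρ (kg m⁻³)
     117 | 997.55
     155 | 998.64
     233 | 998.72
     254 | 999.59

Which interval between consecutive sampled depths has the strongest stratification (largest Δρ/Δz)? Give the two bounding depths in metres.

233–254 m

Compute the density gradient over each adjacent pair:
  117–155 m: Δρ/Δz = 1.09/38 = 0.029 kg m⁻⁴
  155–233 m: Δρ/Δz = 0.08/78 = 1.0 × 10⁻³ kg m⁻⁴
  233–254 m: Δρ/Δz = 0.87/21 = 0.041 kg m⁻⁴
The largest gradient is in the 233–254 m interval — the pycnocline.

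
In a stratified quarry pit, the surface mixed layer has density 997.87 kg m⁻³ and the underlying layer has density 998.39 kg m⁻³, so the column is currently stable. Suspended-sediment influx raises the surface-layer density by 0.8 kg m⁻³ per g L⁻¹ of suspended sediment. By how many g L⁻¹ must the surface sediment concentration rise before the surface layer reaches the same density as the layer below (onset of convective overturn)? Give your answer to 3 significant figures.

Density deficit of the surface layer: 998.39 − 997.87 = 0.52 kg m⁻³.
Required change = 0.52 / 0.8 = 0.650 g L⁻¹.

0.650 g L⁻¹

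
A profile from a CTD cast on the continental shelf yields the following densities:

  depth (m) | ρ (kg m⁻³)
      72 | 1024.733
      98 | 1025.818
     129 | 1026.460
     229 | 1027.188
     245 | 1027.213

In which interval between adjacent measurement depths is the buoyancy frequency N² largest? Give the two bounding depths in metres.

Compute the density gradient over each adjacent pair:
  72–98 m: Δρ/Δz = 1.085/26 = 0.042 kg m⁻⁴
  98–129 m: Δρ/Δz = 0.642/31 = 0.021 kg m⁻⁴
  129–229 m: Δρ/Δz = 0.728/100 = 7.3 × 10⁻³ kg m⁻⁴
  229–245 m: Δρ/Δz = 0.025/16 = 1.6 × 10⁻³ kg m⁻⁴
The largest gradient is in the 72–98 m interval — the pycnocline.

72–98 m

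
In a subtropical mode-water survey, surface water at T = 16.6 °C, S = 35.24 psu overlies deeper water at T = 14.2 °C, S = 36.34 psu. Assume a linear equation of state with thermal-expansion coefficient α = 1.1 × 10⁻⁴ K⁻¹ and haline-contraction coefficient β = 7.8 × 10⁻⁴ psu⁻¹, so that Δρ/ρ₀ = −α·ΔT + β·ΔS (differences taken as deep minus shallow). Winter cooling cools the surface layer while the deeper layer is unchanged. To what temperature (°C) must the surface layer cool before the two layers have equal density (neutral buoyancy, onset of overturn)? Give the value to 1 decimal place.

Neutral buoyancy requires Δρ = 0, i.e. −α(T_deep − T_surf′) + β(S_deep − S_surf) = 0.
T_surf′ = T_deep − (β/α)·ΔS = 14.2 − (7.8 × 10⁻⁴/1.1 × 10⁻⁴)·(+1.10) = 6.400 °C.
Cooling required: 16.6 − (6.400) = 10.200 °C.

6.4 °C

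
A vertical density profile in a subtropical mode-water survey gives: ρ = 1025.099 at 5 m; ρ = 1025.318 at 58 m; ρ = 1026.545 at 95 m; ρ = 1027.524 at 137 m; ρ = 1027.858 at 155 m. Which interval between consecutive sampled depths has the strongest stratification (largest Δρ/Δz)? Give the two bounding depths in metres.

Compute the density gradient over each adjacent pair:
  5–58 m: Δρ/Δz = 0.219/53 = 4.1 × 10⁻³ kg m⁻⁴
  58–95 m: Δρ/Δz = 1.227/37 = 0.033 kg m⁻⁴
  95–137 m: Δρ/Δz = 0.979/42 = 0.023 kg m⁻⁴
  137–155 m: Δρ/Δz = 0.334/18 = 0.019 kg m⁻⁴
The largest gradient is in the 58–95 m interval — the pycnocline.

58–95 m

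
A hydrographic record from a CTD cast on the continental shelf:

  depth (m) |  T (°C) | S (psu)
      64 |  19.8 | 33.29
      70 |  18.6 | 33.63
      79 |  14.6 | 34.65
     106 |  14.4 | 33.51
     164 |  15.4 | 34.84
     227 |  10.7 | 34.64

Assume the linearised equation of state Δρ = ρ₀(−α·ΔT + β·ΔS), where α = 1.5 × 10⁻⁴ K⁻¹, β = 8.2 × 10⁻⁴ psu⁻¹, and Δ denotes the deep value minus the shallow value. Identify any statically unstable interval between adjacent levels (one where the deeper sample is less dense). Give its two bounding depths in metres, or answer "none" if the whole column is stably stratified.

Evaluate Δρ/ρ₀ = −αΔT + βΔS across each adjacent pair:
  64–70 m: −αΔT+βΔS = −(1.5 × 10⁻⁴)(-1.2)+(8.2 × 10⁻⁴)(+0.34) = 4.6 × 10⁻⁴ → stable
  70–79 m: −αΔT+βΔS = −(1.5 × 10⁻⁴)(-4.0)+(8.2 × 10⁻⁴)(+1.02) = 1.4 × 10⁻³ → stable
  79–106 m: −αΔT+βΔS = −(1.5 × 10⁻⁴)(-0.2)+(8.2 × 10⁻⁴)(-1.14) = -9.0 × 10⁻⁴ → UNSTABLE
  106–164 m: −αΔT+βΔS = −(1.5 × 10⁻⁴)(+1.0)+(8.2 × 10⁻⁴)(+1.33) = 9.4 × 10⁻⁴ → stable
  164–227 m: −αΔT+βΔS = −(1.5 × 10⁻⁴)(-4.7)+(8.2 × 10⁻⁴)(-0.20) = 5.4 × 10⁻⁴ → stable
The 79–106 m interval has Δρ < 0: lighter water underlies denser water.

79–106 m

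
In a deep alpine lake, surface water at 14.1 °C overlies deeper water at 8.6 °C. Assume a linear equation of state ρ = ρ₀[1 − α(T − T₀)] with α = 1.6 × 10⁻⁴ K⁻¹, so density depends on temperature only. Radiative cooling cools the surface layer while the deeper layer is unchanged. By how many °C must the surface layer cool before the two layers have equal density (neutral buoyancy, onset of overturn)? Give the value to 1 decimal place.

5.5 °C

With temperature the only control, equal density requires T_surf′ = T_deep.
T_surf′ = 8.6 °C.
Cooling required: 14.1 − 8.6 = 5.5 °C.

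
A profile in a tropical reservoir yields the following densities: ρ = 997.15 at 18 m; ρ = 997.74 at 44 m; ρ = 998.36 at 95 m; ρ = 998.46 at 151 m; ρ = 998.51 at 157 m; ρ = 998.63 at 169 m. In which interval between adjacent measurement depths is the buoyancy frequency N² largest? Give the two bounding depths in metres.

Compute the density gradient over each adjacent pair:
  18–44 m: Δρ/Δz = 0.59/26 = 0.023 kg m⁻⁴
  44–95 m: Δρ/Δz = 0.62/51 = 0.012 kg m⁻⁴
  95–151 m: Δρ/Δz = 0.10/56 = 1.8 × 10⁻³ kg m⁻⁴
  151–157 m: Δρ/Δz = 0.05/6 = 8.3 × 10⁻³ kg m⁻⁴
  157–169 m: Δρ/Δz = 0.12/12 = 0.010 kg m⁻⁴
The largest gradient is in the 18–44 m interval — the pycnocline.

18–44 m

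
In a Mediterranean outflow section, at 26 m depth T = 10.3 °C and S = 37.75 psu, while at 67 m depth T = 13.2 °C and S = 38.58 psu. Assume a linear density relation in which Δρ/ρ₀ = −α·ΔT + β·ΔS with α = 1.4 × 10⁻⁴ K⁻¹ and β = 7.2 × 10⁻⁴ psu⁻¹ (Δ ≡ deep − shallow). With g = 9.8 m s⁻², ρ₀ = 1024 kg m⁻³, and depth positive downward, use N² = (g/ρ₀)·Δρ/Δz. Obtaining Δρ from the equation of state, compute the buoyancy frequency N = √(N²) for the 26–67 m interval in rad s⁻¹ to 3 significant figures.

ΔT = +2.9 K, ΔS = +0.83 psu (deep − shallow).
Δρ/ρ₀ = −αΔT + βΔS = -4.06 × 10⁻⁴ + 5.976 × 10⁻⁴ = 1.916 × 10⁻⁴, so Δρ ≈ 0.1962 kg m⁻³.
N² = (g/ρ₀)·Δρ/Δz = g·(Δρ/ρ₀)/Δz = 9.8 × 1.916 × 10⁻⁴ / 41 = 4.5797 × 10⁻⁵ s⁻².
N = √(4.5797 × 10⁻⁵) = 6.7673 × 10⁻³ rad s⁻¹ ≈ 6.77 × 10⁻³ rad s⁻¹.

6.77 × 10⁻³ rad s⁻¹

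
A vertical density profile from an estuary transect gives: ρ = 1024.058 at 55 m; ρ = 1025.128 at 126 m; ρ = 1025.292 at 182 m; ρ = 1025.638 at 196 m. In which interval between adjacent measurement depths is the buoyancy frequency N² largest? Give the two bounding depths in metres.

182–196 m

Compute the density gradient over each adjacent pair:
  55–126 m: Δρ/Δz = 1.070/71 = 0.015 kg m⁻⁴
  126–182 m: Δρ/Δz = 0.164/56 = 2.9 × 10⁻³ kg m⁻⁴
  182–196 m: Δρ/Δz = 0.346/14 = 0.025 kg m⁻⁴
The largest gradient is in the 182–196 m interval — the pycnocline.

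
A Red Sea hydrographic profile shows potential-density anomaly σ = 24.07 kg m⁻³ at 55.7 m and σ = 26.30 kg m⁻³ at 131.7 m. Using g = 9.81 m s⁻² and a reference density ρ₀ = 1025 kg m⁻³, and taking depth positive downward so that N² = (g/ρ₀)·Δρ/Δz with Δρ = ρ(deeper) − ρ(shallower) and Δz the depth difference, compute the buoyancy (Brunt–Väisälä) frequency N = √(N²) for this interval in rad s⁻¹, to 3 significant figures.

Δρ = 1026.30 − 1024.07 = 2.23 kg m⁻³ over Δz = 131.7 − 55.7 = 76 m.
N² = (9.81/1025) × (2.23/76) = 2.8083 × 10⁻⁴ s⁻².
N = √(2.8083 × 10⁻⁴) = 0.016758 rad s⁻¹ ≈ 0.0168 rad s⁻¹.

0.0168 rad s⁻¹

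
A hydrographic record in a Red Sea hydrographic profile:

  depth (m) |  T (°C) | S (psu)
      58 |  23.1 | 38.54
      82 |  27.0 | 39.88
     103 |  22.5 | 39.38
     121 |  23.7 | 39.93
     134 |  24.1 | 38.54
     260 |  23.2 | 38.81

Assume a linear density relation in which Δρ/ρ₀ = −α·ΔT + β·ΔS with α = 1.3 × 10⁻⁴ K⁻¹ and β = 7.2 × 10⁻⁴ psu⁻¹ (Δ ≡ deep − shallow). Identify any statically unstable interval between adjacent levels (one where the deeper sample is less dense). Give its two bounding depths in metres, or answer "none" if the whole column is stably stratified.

Evaluate Δρ/ρ₀ = −αΔT + βΔS across each adjacent pair:
  58–82 m: −αΔT+βΔS = −(1.3 × 10⁻⁴)(+3.9)+(7.2 × 10⁻⁴)(+1.34) = 4.6 × 10⁻⁴ → stable
  82–103 m: −αΔT+βΔS = −(1.3 × 10⁻⁴)(-4.5)+(7.2 × 10⁻⁴)(-0.50) = 2.2 × 10⁻⁴ → stable
  103–121 m: −αΔT+βΔS = −(1.3 × 10⁻⁴)(+1.2)+(7.2 × 10⁻⁴)(+0.55) = 2.4 × 10⁻⁴ → stable
  121–134 m: −αΔT+βΔS = −(1.3 × 10⁻⁴)(+0.4)+(7.2 × 10⁻⁴)(-1.39) = -1.1 × 10⁻³ → UNSTABLE
  134–260 m: −αΔT+βΔS = −(1.3 × 10⁻⁴)(-0.9)+(7.2 × 10⁻⁴)(+0.27) = 3.1 × 10⁻⁴ → stable
The 121–134 m interval has Δρ < 0: lighter water underlies denser water.

121–134 m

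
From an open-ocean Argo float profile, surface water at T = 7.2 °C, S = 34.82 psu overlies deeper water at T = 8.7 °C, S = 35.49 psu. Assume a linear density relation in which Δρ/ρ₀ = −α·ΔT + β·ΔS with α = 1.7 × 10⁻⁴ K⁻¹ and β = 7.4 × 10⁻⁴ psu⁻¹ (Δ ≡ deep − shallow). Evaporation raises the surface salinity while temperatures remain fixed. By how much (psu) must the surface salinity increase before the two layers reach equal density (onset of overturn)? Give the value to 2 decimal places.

Neutral buoyancy requires −α(T_deep − T_surf) + β(S_deep − S_surf′) = 0.
S_surf′ = S_deep − (α/β)·ΔT = 35.49 − (1.7 × 10⁻⁴/7.4 × 10⁻⁴)·(+1.5) = 35.1454 psu.
Increase required: 35.1454 − 34.82 = 0.3254 psu.

0.33 psu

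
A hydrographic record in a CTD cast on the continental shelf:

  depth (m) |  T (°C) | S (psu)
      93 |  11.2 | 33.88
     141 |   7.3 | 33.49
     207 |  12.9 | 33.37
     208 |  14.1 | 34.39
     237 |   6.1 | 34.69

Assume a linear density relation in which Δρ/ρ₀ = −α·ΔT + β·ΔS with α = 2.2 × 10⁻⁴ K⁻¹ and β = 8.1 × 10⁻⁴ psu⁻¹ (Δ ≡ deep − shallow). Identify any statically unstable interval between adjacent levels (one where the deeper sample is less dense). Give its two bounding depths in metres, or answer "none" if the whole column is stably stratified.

Evaluate Δρ/ρ₀ = −αΔT + βΔS across each adjacent pair:
  93–141 m: −αΔT+βΔS = −(2.2 × 10⁻⁴)(-3.9)+(8.1 × 10⁻⁴)(-0.39) = 5.4 × 10⁻⁴ → stable
  141–207 m: −αΔT+βΔS = −(2.2 × 10⁻⁴)(+5.6)+(8.1 × 10⁻⁴)(-0.12) = -1.3 × 10⁻³ → UNSTABLE
  207–208 m: −αΔT+βΔS = −(2.2 × 10⁻⁴)(+1.2)+(8.1 × 10⁻⁴)(+1.02) = 5.6 × 10⁻⁴ → stable
  208–237 m: −αΔT+βΔS = −(2.2 × 10⁻⁴)(-8.0)+(8.1 × 10⁻⁴)(+0.30) = 2.0 × 10⁻³ → stable
The 141–207 m interval has Δρ < 0: lighter water underlies denser water.

141–207 m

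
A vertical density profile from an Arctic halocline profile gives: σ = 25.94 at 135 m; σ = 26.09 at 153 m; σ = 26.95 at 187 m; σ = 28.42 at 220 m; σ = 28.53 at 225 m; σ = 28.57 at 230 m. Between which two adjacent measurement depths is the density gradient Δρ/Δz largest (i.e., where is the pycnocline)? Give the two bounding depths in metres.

187–220 m

Compute the density gradient over each adjacent pair:
  135–153 m: Δρ/Δz = 0.15/18 = 8.3 × 10⁻³ kg m⁻⁴
  153–187 m: Δρ/Δz = 0.86/34 = 0.025 kg m⁻⁴
  187–220 m: Δρ/Δz = 1.47/33 = 0.045 kg m⁻⁴
  220–225 m: Δρ/Δz = 0.11/5 = 0.022 kg m⁻⁴
  225–230 m: Δρ/Δz = 0.04/5 = 8.0 × 10⁻³ kg m⁻⁴
The largest gradient is in the 187–220 m interval — the pycnocline.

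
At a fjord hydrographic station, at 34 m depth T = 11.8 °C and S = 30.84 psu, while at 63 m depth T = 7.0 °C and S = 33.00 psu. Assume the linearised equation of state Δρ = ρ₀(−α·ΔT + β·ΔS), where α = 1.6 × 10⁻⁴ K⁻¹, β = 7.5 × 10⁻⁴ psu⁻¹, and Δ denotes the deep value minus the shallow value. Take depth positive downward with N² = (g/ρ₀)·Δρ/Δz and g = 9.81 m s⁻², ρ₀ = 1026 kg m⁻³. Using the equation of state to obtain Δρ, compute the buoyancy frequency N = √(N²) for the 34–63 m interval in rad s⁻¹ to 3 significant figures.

0.0284 rad s⁻¹

ΔT = -4.8 K, ΔS = +2.16 psu (deep − shallow).
Δρ/ρ₀ = −αΔT + βΔS = 7.68 × 10⁻⁴ + 1.62 × 10⁻³ = 2.388 × 10⁻³, so Δρ ≈ 2.450 kg m⁻³.
N² = (g/ρ₀)·Δρ/Δz = g·(Δρ/ρ₀)/Δz = 9.81 × 2.388 × 10⁻³ / 29 = 8.0780 × 10⁻⁴ s⁻².
N = √(8.0780 × 10⁻⁴) = 0.028422 rad s⁻¹ ≈ 0.0284 rad s⁻¹.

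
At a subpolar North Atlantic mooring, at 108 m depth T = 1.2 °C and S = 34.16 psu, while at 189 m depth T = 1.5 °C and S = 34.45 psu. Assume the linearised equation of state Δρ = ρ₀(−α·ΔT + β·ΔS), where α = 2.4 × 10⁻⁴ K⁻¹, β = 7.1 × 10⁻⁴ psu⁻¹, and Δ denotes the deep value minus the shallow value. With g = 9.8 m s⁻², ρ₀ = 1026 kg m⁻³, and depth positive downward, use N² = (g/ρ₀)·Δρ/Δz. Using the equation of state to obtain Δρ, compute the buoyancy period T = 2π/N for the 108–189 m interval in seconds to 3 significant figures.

ΔT = +0.3 K, ΔS = +0.29 psu (deep − shallow).
Δρ/ρ₀ = −αΔT + βΔS = -7.20 × 10⁻⁵ + 2.059 × 10⁻⁴ = 1.339 × 10⁻⁴, so Δρ ≈ 0.1374 kg m⁻³.
N² = (g/ρ₀)·Δρ/Δz = g·(Δρ/ρ₀)/Δz = 9.8 × 1.339 × 10⁻⁴ / 81 = 1.6200 × 10⁻⁵ s⁻².
N = √(1.6200 × 10⁻⁵) = 4.0249 × 10⁻³ rad s⁻¹ → T = 2π/N = 1.5611 × 10³ s ≈ 1.56 × 10³ s.

1.56 × 10³ s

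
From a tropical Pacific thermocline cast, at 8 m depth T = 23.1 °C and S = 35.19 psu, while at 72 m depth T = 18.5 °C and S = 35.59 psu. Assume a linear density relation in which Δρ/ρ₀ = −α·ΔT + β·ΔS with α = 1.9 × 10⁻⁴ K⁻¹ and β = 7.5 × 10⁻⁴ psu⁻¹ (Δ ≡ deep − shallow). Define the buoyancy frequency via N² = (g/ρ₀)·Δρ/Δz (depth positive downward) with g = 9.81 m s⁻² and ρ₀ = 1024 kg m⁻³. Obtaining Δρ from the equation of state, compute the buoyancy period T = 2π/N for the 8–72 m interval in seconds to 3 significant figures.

ΔT = -4.6 K, ΔS = +0.40 psu (deep − shallow).
Δρ/ρ₀ = −αΔT + βΔS = 8.74 × 10⁻⁴ + 3.00 × 10⁻⁴ = 1.174 × 10⁻³, so Δρ ≈ 1.202 kg m⁻³.
N² = (g/ρ₀)·Δρ/Δz = g·(Δρ/ρ₀)/Δz = 9.81 × 1.174 × 10⁻³ / 64 = 1.7995 × 10⁻⁴ s⁻².
N = √(1.7995 × 10⁻⁴) = 0.013415 rad s⁻¹ → T = 2π/N = 468.37 s ≈ 468 s.

468 s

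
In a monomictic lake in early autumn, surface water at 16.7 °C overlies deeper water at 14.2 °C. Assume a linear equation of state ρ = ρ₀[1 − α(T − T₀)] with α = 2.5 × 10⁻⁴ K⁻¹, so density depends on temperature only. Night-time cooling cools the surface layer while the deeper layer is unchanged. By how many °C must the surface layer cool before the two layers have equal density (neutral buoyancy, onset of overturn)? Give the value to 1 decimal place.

With temperature the only control, equal density requires T_surf′ = T_deep.
T_surf′ = 14.2 °C.
Cooling required: 16.7 − 14.2 = 2.5 °C.

2.5 °C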